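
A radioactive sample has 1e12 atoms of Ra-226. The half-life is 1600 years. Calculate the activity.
A = λN = 4.332e8 decays/year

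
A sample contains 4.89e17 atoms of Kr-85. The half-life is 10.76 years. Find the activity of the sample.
A = λN = 3.15e16 decays/year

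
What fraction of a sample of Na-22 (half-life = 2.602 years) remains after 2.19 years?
N/N₀ = (1/2)^(t/t½) = 0.558 = 55.8%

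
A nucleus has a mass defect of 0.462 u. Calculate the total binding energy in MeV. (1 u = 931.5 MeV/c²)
B.E. = Δm × 931.5 = 430.4 MeV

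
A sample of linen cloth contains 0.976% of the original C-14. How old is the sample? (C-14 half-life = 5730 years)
Age = t½ × log₂(1/ratio) = 38270 years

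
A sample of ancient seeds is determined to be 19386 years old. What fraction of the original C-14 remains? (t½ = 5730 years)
N/N₀ = (1/2)^(t/t½) = 0.09584 = 9.58%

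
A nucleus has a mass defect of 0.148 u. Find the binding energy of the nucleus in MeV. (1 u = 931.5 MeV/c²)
B.E. = Δm × 931.5 = 137.9 MeV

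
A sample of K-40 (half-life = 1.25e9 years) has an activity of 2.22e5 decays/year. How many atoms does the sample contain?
N = A/λ = 4.003e14 atoms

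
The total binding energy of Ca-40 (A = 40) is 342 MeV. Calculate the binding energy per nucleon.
B.E./A = 342/40 = 8.55 MeV/nucleon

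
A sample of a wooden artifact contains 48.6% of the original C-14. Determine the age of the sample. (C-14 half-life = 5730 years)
Age = t½ × log₂(1/ratio) = 5965 years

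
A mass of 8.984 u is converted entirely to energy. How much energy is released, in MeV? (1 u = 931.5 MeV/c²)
E = mc² = 8369 MeV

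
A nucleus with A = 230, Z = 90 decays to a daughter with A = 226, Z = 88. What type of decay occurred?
ΔA = -4, ΔZ = -2 ⇒ alpha decay (α)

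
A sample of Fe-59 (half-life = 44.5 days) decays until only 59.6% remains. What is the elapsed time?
t = t½ × log₂(N₀/N) = 33.22 days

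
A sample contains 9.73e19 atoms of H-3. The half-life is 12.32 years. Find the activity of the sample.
A = λN = 5.474e18 decays/year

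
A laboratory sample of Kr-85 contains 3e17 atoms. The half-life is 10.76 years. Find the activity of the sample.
A = λN = 1.933e16 decays/year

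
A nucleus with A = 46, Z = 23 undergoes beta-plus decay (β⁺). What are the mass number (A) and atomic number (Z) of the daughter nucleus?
Daughter: A = 46, Z = 22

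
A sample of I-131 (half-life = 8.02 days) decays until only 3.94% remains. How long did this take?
t = t½ × log₂(N₀/N) = 37.42 days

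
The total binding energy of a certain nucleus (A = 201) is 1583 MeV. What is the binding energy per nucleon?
B.E./A = 1583/201 = 7.876 MeV/nucleon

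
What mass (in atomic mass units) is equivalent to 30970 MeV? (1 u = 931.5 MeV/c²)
m = E/c² = 33.25 u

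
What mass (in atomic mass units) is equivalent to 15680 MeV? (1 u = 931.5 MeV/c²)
m = E/c² = 16.83 u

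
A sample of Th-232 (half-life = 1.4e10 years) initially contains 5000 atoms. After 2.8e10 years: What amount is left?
N = N₀(1/2)^(t/t½) = 1250 atoms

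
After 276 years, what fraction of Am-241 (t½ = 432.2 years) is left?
N/N₀ = (1/2)^(t/t½) = 0.6423 = 64.2%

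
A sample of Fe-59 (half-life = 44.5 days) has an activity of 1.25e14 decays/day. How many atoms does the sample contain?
N = A/λ = 8.025e15 atoms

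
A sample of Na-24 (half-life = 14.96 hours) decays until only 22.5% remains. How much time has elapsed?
t = t½ × log₂(N₀/N) = 32.19 hours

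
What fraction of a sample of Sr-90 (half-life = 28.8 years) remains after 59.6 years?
N/N₀ = (1/2)^(t/t½) = 0.2383 = 23.8%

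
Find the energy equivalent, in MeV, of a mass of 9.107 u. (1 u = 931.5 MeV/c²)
E = mc² = 8483 MeV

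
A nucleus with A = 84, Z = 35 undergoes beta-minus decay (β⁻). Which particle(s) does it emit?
β⁻: electron (e⁻) + antineutrino (ν̄ₑ)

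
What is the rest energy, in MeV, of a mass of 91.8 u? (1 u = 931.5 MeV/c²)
E = mc² = 85510 MeV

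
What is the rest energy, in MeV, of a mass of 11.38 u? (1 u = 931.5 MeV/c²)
E = mc² = 10600 MeV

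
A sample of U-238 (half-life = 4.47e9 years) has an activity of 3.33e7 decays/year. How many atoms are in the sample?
N = A/λ = 2.147e17 atoms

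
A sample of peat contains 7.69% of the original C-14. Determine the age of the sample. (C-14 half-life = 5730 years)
Age = t½ × log₂(1/ratio) = 21210 years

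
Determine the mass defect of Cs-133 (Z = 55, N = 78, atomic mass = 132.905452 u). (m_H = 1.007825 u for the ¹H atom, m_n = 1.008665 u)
Δm = Z·m_H + N·m_n − M = 1.201 u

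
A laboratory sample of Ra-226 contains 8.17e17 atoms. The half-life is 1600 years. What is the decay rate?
A = λN = 3.539e14 decays/year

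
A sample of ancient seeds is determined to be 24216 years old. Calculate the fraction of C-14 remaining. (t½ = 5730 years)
N/N₀ = (1/2)^(t/t½) = 0.05343 = 5.34%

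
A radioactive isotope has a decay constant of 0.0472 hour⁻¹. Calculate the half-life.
t½ = ln(2)/λ = 14.69 hours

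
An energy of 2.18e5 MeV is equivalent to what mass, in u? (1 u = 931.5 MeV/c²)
m = E/c² = 234 u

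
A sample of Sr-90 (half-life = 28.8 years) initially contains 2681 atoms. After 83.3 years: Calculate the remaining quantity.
N = N₀(1/2)^(t/t½) = 361.1 atoms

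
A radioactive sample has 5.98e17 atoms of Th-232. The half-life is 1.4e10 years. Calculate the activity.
A = λN = 2.961e7 decays/year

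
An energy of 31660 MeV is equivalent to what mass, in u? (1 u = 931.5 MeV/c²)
m = E/c² = 33.99 u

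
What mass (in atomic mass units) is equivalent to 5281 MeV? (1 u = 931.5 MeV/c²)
m = E/c² = 5.669 u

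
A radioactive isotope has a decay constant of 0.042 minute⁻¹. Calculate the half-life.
t½ = ln(2)/λ = 16.5 minutes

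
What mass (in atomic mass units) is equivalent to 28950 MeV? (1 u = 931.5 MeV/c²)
m = E/c² = 31.08 u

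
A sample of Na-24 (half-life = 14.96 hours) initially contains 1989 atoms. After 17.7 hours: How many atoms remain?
N = N₀(1/2)^(t/t½) = 875.9 atoms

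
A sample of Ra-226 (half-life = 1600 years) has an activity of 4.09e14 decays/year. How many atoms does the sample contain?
N = A/λ = 9.441e17 atoms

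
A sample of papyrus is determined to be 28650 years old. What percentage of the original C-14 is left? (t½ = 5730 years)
N/N₀ = (1/2)^(t/t½) = 0.03125 = 3.12%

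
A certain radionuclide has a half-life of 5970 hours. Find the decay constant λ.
λ = ln(2)/t½ = 1.161e-4 hour⁻¹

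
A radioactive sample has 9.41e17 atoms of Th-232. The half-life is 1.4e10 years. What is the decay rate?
A = λN = 4.659e7 decays/year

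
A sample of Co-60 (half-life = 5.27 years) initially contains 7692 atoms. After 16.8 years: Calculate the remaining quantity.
N = N₀(1/2)^(t/t½) = 844.1 atoms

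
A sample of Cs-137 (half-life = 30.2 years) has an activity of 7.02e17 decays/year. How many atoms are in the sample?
N = A/λ = 3.059e19 atoms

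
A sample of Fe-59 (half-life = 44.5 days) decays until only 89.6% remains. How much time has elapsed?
t = t½ × log₂(N₀/N) = 7.05 days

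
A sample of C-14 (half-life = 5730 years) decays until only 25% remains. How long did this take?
t = t½ × log₂(N₀/N) = 11460 years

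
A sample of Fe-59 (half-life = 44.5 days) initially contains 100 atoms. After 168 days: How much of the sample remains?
N = N₀(1/2)^(t/t½) = 7.303 atoms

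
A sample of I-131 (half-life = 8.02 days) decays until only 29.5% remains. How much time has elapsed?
t = t½ × log₂(N₀/N) = 14.12 days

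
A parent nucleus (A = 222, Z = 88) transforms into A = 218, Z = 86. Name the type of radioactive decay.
ΔA = -4, ΔZ = -2 ⇒ alpha decay (α)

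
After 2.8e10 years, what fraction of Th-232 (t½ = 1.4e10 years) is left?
N/N₀ = (1/2)^(t/t½) = 0.25 = 25%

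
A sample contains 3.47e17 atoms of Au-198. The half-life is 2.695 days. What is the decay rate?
A = λN = 8.925e16 decays/day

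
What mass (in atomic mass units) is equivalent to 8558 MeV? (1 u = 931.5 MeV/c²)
m = E/c² = 9.187 u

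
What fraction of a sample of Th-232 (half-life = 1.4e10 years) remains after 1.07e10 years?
N/N₀ = (1/2)^(t/t½) = 0.5887 = 58.9%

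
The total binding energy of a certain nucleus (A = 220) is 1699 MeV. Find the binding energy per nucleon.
B.E./A = 1699/220 = 7.723 MeV/nucleon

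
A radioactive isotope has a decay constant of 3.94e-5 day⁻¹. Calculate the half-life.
t½ = ln(2)/λ = 17590 days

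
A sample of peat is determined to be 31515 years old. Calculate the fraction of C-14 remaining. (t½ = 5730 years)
N/N₀ = (1/2)^(t/t½) = 0.0221 = 2.21%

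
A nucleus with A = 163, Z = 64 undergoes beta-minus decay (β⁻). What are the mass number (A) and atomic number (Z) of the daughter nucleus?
Daughter: A = 163, Z = 65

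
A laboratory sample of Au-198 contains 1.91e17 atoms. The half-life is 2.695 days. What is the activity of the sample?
A = λN = 4.912e16 decays/day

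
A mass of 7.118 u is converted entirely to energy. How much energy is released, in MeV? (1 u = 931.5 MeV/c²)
E = mc² = 6630 MeV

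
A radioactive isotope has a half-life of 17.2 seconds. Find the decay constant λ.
λ = ln(2)/t½ = 0.0403 second⁻¹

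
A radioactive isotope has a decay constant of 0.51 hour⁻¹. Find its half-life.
t½ = ln(2)/λ = 1.359 hours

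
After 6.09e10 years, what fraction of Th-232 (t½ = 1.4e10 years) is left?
N/N₀ = (1/2)^(t/t½) = 0.04904 = 4.9%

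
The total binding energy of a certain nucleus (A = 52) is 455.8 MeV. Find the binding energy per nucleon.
B.E./A = 455.8/52 = 8.765 MeV/nucleon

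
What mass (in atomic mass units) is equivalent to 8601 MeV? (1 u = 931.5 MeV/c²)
m = E/c² = 9.233 u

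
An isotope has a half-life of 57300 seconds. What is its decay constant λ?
λ = ln(2)/t½ = 1.21e-5 second⁻¹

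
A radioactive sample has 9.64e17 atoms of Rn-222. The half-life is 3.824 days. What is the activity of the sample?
A = λN = 1.747e17 decays/day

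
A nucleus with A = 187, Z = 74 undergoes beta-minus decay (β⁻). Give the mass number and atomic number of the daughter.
Daughter: A = 187, Z = 75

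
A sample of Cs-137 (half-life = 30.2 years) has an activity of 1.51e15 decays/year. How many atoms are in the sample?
N = A/λ = 6.579e16 atoms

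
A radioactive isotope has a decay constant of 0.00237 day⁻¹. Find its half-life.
t½ = ln(2)/λ = 292.5 days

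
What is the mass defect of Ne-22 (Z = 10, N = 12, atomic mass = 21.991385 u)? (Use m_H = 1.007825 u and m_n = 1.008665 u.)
Δm = Z·m_H + N·m_n − M = 0.1908 u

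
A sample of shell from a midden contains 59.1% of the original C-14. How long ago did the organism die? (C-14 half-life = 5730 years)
Age = t½ × log₂(1/ratio) = 4348 years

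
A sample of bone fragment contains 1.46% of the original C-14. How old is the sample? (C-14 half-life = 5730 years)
Age = t½ × log₂(1/ratio) = 34940 years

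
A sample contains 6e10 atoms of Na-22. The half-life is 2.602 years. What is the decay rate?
A = λN = 1.598e10 decays/year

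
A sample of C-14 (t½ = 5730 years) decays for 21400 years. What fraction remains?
N/N₀ = (1/2)^(t/t½) = 0.07512 = 7.51%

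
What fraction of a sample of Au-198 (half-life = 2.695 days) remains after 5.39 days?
N/N₀ = (1/2)^(t/t½) = 0.25 = 25%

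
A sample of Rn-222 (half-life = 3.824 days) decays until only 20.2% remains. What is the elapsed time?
t = t½ × log₂(N₀/N) = 8.824 days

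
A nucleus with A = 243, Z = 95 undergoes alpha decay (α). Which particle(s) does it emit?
α particle = ⁴₂He (2 protons + 2 neutrons)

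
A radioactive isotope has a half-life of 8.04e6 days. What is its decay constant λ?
λ = ln(2)/t½ = 8.621e-8 day⁻¹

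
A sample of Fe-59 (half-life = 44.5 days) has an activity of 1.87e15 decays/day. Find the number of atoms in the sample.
N = A/λ = 1.201e17 atoms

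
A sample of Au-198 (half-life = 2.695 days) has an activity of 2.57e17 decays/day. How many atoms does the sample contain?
N = A/λ = 9.992e17 atoms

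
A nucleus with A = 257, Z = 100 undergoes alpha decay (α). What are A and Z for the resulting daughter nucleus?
Daughter: A = 253, Z = 98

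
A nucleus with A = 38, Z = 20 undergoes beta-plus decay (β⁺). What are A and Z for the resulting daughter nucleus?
Daughter: A = 38, Z = 19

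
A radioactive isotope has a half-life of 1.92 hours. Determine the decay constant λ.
λ = ln(2)/t½ = 0.361 hour⁻¹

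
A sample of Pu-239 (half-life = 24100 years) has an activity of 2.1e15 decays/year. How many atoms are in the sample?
N = A/λ = 7.301e19 atoms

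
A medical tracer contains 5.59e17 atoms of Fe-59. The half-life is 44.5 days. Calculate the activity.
A = λN = 8.707e15 decays/day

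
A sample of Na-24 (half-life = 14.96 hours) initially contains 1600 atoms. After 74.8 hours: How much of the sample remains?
N = N₀(1/2)^(t/t½) = 50 atoms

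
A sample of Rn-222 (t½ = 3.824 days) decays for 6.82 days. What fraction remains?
N/N₀ = (1/2)^(t/t½) = 0.2905 = 29%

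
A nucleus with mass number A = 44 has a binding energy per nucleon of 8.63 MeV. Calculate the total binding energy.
B.E. = 8.63 × 44 = 379.7 MeV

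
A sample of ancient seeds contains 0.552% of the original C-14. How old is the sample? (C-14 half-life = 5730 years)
Age = t½ × log₂(1/ratio) = 42980 years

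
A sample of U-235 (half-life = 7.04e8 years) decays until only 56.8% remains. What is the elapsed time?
t = t½ × log₂(N₀/N) = 5.745e8 years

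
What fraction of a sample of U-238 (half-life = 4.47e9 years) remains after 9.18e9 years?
N/N₀ = (1/2)^(t/t½) = 0.2409 = 24.1%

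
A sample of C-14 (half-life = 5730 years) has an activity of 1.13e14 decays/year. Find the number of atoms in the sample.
N = A/λ = 9.341e17 atoms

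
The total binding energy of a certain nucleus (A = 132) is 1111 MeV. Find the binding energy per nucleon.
B.E./A = 1111/132 = 8.417 MeV/nucleon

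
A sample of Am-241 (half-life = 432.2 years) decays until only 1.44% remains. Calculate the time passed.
t = t½ × log₂(N₀/N) = 2644 years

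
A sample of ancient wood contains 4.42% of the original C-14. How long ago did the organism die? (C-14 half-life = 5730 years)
Age = t½ × log₂(1/ratio) = 25780 years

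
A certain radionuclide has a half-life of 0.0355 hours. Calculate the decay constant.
λ = ln(2)/t½ = 19.53 hour⁻¹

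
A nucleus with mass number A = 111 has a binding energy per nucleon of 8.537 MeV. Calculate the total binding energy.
B.E. = 8.537 × 111 = 947.6 MeV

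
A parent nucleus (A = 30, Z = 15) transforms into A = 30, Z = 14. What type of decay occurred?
ΔA = 0, ΔZ = -1 ⇒ beta-plus decay (β⁺) or electron capture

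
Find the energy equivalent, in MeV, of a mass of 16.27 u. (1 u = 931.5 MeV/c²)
E = mc² = 15160 MeV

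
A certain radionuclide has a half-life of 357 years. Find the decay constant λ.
λ = ln(2)/t½ = 0.001942 year⁻¹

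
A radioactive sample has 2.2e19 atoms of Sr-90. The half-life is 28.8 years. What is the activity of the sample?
A = λN = 5.295e17 decays/year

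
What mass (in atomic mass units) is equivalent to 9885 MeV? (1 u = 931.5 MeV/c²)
m = E/c² = 10.61 u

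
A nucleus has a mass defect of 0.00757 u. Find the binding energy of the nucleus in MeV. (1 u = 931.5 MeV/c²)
B.E. = Δm × 931.5 = 7.051 MeV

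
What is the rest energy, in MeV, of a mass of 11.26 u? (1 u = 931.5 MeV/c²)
E = mc² = 10490 MeV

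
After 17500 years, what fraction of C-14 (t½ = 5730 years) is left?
N/N₀ = (1/2)^(t/t½) = 0.1204 = 12%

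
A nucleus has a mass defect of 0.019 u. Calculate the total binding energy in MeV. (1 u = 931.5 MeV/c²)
B.E. = Δm × 931.5 = 17.7 MeV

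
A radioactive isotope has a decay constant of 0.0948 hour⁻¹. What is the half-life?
t½ = ln(2)/λ = 7.312 hours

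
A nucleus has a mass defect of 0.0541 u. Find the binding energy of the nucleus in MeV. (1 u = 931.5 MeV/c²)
B.E. = Δm × 931.5 = 50.39 MeV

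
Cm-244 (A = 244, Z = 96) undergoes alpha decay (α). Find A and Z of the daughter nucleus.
Daughter: A = 240, Z = 94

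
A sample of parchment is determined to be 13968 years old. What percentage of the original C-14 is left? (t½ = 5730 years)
N/N₀ = (1/2)^(t/t½) = 0.1846 = 18.5%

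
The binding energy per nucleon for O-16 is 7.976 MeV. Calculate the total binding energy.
B.E. = 7.976 × 16 = 127.6 MeV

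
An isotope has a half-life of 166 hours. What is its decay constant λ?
λ = ln(2)/t½ = 0.004176 hour⁻¹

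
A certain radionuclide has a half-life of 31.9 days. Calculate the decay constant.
λ = ln(2)/t½ = 0.02173 day⁻¹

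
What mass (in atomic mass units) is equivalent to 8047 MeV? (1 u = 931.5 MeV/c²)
m = E/c² = 8.639 u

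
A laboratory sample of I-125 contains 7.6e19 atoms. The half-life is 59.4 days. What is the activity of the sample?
A = λN = 8.869e17 decays/day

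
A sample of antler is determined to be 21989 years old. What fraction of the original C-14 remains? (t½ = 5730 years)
N/N₀ = (1/2)^(t/t½) = 0.06995 = 7%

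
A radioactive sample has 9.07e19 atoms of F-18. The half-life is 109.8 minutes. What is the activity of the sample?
A = λN = 5.726e17 decays/minute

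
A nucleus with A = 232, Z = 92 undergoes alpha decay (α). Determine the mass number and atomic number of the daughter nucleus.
Daughter: A = 228, Z = 90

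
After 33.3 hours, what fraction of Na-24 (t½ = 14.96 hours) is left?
N/N₀ = (1/2)^(t/t½) = 0.2138 = 21.4%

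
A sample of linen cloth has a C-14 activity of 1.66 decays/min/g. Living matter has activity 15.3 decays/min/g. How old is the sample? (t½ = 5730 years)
Age = t½ × log₂(A₀/A) = 18360 years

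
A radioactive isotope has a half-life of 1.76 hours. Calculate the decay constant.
λ = ln(2)/t½ = 0.3938 hour⁻¹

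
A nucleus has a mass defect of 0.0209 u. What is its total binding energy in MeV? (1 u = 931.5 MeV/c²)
B.E. = Δm × 931.5 = 19.47 MeV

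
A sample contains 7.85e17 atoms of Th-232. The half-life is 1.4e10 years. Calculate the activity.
A = λN = 3.887e7 decays/year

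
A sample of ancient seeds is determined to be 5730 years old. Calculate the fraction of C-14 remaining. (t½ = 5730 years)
N/N₀ = (1/2)^(t/t½) = 0.5 = 50%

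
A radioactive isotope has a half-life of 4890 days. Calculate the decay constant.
λ = ln(2)/t½ = 1.417e-4 day⁻¹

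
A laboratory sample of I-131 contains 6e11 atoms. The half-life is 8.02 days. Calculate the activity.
A = λN = 5.186e10 decays/day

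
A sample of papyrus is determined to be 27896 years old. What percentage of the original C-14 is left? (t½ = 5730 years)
N/N₀ = (1/2)^(t/t½) = 0.03423 = 3.42%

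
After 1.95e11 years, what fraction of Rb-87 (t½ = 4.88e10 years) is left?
N/N₀ = (1/2)^(t/t½) = 0.06268 = 6.27%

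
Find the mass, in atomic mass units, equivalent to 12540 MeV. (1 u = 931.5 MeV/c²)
m = E/c² = 13.46 u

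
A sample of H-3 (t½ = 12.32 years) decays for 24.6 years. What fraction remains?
N/N₀ = (1/2)^(t/t½) = 0.2506 = 25.1%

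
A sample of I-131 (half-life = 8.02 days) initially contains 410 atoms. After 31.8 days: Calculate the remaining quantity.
N = N₀(1/2)^(t/t½) = 26.25 atoms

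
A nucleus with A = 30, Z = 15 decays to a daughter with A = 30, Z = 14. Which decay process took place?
ΔA = 0, ΔZ = -1 ⇒ beta-plus decay (β⁺) or electron capture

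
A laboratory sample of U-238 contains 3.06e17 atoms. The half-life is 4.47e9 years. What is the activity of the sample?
A = λN = 4.745e7 decays/year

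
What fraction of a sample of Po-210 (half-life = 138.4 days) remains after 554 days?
N/N₀ = (1/2)^(t/t½) = 0.06237 = 6.24%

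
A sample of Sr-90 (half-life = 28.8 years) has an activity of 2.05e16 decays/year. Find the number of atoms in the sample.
N = A/λ = 8.518e17 atoms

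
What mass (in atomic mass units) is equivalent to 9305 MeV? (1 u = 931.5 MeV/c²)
m = E/c² = 9.989 u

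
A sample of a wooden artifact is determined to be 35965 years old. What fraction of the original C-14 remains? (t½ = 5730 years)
N/N₀ = (1/2)^(t/t½) = 0.0129 = 1.29%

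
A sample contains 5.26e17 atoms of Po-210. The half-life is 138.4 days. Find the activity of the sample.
A = λN = 2.634e15 decays/day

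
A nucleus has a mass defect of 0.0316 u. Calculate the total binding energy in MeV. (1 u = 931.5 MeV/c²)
B.E. = Δm × 931.5 = 29.44 MeV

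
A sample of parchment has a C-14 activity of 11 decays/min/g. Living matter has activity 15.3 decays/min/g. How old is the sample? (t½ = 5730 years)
Age = t½ × log₂(A₀/A) = 2728 years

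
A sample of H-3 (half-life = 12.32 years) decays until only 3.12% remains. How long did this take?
t = t½ × log₂(N₀/N) = 61.63 years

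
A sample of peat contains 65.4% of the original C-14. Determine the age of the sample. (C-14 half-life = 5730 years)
Age = t½ × log₂(1/ratio) = 3510 years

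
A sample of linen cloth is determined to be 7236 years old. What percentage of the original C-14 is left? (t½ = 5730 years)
N/N₀ = (1/2)^(t/t½) = 0.4167 = 41.7%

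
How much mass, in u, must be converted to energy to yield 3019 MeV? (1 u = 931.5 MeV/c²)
m = E/c² = 3.241 u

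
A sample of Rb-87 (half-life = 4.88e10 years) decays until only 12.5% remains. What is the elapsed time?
t = t½ × log₂(N₀/N) = 1.464e11 years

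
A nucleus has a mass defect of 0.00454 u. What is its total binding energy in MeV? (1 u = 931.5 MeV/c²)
B.E. = Δm × 931.5 = 4.229 MeV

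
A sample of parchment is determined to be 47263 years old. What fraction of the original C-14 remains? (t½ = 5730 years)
N/N₀ = (1/2)^(t/t½) = 0.003289 = 0.329%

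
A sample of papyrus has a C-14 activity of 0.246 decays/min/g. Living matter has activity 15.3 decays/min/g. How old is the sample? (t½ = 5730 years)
Age = t½ × log₂(A₀/A) = 34140 years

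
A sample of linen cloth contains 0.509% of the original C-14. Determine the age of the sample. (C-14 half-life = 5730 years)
Age = t½ × log₂(1/ratio) = 43650 years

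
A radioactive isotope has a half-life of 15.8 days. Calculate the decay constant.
λ = ln(2)/t½ = 0.04387 day⁻¹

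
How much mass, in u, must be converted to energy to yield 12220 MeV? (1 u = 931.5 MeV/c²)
m = E/c² = 13.12 u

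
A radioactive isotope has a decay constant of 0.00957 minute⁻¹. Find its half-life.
t½ = ln(2)/λ = 72.43 minutes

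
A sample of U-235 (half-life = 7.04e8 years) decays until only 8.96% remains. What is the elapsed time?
t = t½ × log₂(N₀/N) = 2.45e9 years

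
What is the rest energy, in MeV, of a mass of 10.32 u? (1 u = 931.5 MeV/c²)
E = mc² = 9613 MeV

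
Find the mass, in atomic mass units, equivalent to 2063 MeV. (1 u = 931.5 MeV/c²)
m = E/c² = 2.215 u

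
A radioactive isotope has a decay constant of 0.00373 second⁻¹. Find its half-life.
t½ = ln(2)/λ = 185.8 seconds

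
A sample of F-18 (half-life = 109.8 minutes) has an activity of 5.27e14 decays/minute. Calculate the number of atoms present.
N = A/λ = 8.348e16 atoms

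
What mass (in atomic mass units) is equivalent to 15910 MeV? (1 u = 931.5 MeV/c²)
m = E/c² = 17.08 u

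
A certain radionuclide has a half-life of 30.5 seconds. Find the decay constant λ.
λ = ln(2)/t½ = 0.02273 second⁻¹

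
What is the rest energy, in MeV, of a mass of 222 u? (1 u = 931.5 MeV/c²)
E = mc² = 2.068e5 MeV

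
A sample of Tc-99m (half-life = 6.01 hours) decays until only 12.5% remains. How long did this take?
t = t½ × log₂(N₀/N) = 18.03 hours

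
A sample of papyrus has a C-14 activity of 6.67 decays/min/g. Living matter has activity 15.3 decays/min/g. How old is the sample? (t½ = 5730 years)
Age = t½ × log₂(A₀/A) = 6863 years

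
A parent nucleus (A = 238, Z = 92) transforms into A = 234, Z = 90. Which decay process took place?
ΔA = -4, ΔZ = -2 ⇒ alpha decay (α)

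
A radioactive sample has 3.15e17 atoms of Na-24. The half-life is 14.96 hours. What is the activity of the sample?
A = λN = 1.46e16 decays/hour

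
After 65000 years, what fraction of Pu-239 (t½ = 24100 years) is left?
N/N₀ = (1/2)^(t/t½) = 0.1542 = 15.4%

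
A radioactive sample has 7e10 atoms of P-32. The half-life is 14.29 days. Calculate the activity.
A = λN = 3.395e9 decays/day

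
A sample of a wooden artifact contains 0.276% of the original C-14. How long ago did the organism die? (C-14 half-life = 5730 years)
Age = t½ × log₂(1/ratio) = 48710 years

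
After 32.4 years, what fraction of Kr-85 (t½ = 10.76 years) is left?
N/N₀ = (1/2)^(t/t½) = 0.124 = 12.4%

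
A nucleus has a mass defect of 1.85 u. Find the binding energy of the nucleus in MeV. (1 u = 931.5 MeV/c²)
B.E. = Δm × 931.5 = 1723 MeV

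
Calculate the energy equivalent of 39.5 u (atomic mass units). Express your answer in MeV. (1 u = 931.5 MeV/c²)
E = mc² = 36790 MeV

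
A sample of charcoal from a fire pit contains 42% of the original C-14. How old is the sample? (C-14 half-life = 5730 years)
Age = t½ × log₂(1/ratio) = 7171 years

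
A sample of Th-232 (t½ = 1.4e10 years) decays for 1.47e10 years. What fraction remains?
N/N₀ = (1/2)^(t/t½) = 0.483 = 48.3%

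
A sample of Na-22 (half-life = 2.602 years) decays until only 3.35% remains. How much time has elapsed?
t = t½ × log₂(N₀/N) = 12.75 years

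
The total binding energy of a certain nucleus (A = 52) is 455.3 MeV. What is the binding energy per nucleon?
B.E./A = 455.3/52 = 8.756 MeV/nucleon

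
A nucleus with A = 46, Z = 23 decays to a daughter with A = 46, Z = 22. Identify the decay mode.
ΔA = 0, ΔZ = -1 ⇒ beta-plus decay (β⁺) or electron capture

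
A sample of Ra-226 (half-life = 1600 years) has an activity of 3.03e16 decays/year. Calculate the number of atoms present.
N = A/λ = 6.994e19 atoms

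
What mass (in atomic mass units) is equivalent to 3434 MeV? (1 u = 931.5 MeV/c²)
m = E/c² = 3.687 u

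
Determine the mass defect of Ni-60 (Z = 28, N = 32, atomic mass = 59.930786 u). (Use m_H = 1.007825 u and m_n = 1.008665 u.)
Δm = Z·m_H + N·m_n − M = 0.5656 u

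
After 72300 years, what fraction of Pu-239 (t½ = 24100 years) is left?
N/N₀ = (1/2)^(t/t½) = 0.125 = 12.5%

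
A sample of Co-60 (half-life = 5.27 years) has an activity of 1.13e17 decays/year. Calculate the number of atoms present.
N = A/λ = 8.591e17 atoms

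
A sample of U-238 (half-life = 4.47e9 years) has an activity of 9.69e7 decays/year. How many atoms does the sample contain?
N = A/λ = 6.249e17 atoms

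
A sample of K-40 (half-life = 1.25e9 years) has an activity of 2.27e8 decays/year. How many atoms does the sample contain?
N = A/λ = 4.094e17 atoms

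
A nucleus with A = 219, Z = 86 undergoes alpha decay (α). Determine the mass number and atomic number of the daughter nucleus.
Daughter: A = 215, Z = 84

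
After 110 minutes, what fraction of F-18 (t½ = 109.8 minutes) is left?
N/N₀ = (1/2)^(t/t½) = 0.4994 = 49.9%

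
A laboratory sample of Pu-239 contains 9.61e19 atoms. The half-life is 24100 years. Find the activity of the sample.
A = λN = 2.764e15 decays/year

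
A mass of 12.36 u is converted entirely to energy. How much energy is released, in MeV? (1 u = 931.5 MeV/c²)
E = mc² = 11510 MeV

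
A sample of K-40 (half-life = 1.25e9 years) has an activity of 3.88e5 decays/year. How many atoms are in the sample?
N = A/λ = 6.997e14 atoms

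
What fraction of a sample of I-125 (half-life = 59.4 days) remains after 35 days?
N/N₀ = (1/2)^(t/t½) = 0.6647 = 66.5%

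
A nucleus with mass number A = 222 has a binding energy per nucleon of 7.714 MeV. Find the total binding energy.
B.E. = 7.714 × 222 = 1713 MeV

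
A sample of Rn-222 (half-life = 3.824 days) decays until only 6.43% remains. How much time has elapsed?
t = t½ × log₂(N₀/N) = 15.14 days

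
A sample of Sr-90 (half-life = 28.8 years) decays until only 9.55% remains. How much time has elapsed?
t = t½ × log₂(N₀/N) = 97.58 years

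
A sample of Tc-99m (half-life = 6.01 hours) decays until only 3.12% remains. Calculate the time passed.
t = t½ × log₂(N₀/N) = 30.06 hours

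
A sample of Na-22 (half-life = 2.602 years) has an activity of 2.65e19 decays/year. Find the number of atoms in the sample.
N = A/λ = 9.948e19 atoms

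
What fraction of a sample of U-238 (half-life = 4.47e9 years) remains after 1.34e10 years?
N/N₀ = (1/2)^(t/t½) = 0.1252 = 12.5%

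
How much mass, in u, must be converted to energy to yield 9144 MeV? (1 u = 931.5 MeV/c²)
m = E/c² = 9.816 u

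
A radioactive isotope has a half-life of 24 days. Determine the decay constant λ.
λ = ln(2)/t½ = 0.02888 day⁻¹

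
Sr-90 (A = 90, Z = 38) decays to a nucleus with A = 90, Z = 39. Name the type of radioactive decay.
ΔA = 0, ΔZ = +1 ⇒ beta-minus decay (β⁻)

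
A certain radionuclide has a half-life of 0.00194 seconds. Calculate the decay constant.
λ = ln(2)/t½ = 357.3 second⁻¹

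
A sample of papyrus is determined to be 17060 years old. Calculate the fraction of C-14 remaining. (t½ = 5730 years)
N/N₀ = (1/2)^(t/t½) = 0.127 = 12.7%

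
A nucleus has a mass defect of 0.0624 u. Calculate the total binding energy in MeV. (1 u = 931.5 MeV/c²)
B.E. = Δm × 931.5 = 58.13 MeV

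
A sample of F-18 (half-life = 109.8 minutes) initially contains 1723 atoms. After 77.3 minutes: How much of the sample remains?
N = N₀(1/2)^(t/t½) = 1058 atoms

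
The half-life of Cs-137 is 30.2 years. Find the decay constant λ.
λ = ln(2)/t½ = 0.02295 year⁻¹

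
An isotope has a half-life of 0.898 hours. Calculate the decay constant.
λ = ln(2)/t½ = 0.7719 hour⁻¹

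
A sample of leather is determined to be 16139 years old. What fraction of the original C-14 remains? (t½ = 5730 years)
N/N₀ = (1/2)^(t/t½) = 0.1419 = 14.2%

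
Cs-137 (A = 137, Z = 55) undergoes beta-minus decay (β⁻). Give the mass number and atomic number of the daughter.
Daughter: A = 137, Z = 56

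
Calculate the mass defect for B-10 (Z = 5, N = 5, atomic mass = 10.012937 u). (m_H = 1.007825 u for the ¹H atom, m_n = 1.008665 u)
Δm = Z·m_H + N·m_n − M = 0.06951 u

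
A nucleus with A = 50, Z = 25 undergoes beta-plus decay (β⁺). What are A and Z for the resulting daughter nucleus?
Daughter: A = 50, Z = 24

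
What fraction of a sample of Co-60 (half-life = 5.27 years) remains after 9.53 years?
N/N₀ = (1/2)^(t/t½) = 0.2855 = 28.6%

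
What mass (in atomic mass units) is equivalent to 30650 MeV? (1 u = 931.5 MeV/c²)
m = E/c² = 32.9 u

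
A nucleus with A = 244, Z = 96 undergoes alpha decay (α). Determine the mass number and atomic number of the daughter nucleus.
Daughter: A = 240, Z = 94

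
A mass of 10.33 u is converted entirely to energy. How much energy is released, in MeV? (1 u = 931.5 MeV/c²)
E = mc² = 9622 MeV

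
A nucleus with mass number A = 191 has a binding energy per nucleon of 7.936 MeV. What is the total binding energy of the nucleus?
B.E. = 7.936 × 191 = 1516 MeV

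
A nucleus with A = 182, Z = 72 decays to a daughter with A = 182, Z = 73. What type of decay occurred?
ΔA = 0, ΔZ = +1 ⇒ beta-minus decay (β⁻)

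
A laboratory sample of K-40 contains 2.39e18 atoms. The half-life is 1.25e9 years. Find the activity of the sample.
A = λN = 1.325e9 decays/year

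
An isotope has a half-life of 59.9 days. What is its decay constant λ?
λ = ln(2)/t½ = 0.01157 day⁻¹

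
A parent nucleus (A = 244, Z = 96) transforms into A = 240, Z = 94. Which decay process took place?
ΔA = -4, ΔZ = -2 ⇒ alpha decay (α)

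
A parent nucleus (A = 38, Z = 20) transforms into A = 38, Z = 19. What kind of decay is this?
ΔA = 0, ΔZ = -1 ⇒ beta-plus decay (β⁺) or electron capture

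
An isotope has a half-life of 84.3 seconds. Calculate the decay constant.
λ = ln(2)/t½ = 0.008222 second⁻¹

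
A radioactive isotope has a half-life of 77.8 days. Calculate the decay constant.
λ = ln(2)/t½ = 0.008909 day⁻¹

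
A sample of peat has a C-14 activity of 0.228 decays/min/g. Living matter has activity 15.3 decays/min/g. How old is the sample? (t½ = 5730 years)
Age = t½ × log₂(A₀/A) = 34770 years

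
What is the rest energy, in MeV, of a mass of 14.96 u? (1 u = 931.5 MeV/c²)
E = mc² = 13940 MeV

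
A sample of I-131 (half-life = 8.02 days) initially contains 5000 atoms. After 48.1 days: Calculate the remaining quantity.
N = N₀(1/2)^(t/t½) = 78.26 atoms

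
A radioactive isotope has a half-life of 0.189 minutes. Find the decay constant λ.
λ = ln(2)/t½ = 3.667 minute⁻¹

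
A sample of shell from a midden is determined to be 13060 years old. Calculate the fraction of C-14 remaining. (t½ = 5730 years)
N/N₀ = (1/2)^(t/t½) = 0.206 = 20.6%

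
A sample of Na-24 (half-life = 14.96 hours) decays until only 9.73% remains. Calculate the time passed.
t = t½ × log₂(N₀/N) = 50.29 hours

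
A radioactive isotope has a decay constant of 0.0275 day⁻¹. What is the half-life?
t½ = ln(2)/λ = 25.21 days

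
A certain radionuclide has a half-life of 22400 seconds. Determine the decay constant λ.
λ = ln(2)/t½ = 3.094e-5 second⁻¹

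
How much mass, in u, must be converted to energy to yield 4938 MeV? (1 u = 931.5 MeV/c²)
m = E/c² = 5.301 u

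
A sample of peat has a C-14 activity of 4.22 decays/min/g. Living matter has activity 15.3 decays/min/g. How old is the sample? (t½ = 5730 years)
Age = t½ × log₂(A₀/A) = 10650 years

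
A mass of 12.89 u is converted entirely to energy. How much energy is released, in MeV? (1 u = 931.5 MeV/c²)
E = mc² = 12010 MeV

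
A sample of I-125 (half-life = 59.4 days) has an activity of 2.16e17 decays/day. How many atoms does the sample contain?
N = A/λ = 1.851e19 atoms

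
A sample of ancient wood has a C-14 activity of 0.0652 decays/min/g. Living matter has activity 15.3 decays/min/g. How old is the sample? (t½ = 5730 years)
Age = t½ × log₂(A₀/A) = 45120 years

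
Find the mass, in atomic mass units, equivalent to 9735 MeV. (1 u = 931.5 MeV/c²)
m = E/c² = 10.45 u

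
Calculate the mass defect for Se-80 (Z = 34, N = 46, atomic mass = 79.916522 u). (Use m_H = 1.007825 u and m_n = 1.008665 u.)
Δm = Z·m_H + N·m_n − M = 0.7481 u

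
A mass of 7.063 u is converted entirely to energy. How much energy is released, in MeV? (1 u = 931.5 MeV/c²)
E = mc² = 6579 MeV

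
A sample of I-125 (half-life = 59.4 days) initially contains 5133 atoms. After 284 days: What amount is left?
N = N₀(1/2)^(t/t½) = 186.7 atoms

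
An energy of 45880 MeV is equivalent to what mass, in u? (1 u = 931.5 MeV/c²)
m = E/c² = 49.25 u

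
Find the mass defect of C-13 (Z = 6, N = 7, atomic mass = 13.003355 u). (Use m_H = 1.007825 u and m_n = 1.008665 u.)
Δm = Z·m_H + N·m_n − M = 0.1043 u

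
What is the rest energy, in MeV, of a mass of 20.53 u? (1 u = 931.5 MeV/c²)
E = mc² = 19120 MeV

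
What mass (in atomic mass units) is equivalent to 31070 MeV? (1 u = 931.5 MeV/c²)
m = E/c² = 33.35 u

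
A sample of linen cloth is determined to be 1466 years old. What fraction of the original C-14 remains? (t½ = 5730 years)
N/N₀ = (1/2)^(t/t½) = 0.8375 = 83.7%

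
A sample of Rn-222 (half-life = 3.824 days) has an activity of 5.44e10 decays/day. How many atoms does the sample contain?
N = A/λ = 3.001e11 atoms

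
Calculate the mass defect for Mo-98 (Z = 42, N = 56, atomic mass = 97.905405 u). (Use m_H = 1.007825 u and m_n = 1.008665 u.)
Δm = Z·m_H + N·m_n − M = 0.9085 u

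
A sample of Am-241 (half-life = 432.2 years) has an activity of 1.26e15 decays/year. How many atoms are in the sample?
N = A/λ = 7.857e17 atoms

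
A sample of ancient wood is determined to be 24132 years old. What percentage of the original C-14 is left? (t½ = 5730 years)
N/N₀ = (1/2)^(t/t½) = 0.05398 = 5.4%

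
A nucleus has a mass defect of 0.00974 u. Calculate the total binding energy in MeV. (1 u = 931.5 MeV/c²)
B.E. = Δm × 931.5 = 9.073 MeV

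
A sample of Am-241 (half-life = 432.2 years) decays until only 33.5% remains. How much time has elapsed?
t = t½ × log₂(N₀/N) = 681.9 years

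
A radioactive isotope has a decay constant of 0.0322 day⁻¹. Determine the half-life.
t½ = ln(2)/λ = 21.53 days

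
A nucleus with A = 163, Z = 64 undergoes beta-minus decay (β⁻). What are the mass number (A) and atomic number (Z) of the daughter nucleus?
Daughter: A = 163, Z = 65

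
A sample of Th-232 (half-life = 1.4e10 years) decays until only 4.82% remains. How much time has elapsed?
t = t½ × log₂(N₀/N) = 6.125e10 years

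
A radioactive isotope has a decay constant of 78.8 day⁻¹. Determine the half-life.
t½ = ln(2)/λ = 0.008796 days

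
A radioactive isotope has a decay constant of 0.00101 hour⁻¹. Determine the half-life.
t½ = ln(2)/λ = 686.3 hours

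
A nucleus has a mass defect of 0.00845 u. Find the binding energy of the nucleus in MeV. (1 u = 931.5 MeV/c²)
B.E. = Δm × 931.5 = 7.871 MeV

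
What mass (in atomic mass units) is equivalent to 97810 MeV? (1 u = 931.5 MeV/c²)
m = E/c² = 105 u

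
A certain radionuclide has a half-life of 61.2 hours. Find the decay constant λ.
λ = ln(2)/t½ = 0.01133 hour⁻¹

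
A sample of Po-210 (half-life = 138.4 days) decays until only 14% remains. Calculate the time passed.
t = t½ × log₂(N₀/N) = 392.6 days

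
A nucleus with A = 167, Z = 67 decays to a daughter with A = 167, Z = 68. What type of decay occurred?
ΔA = 0, ΔZ = +1 ⇒ beta-minus decay (β⁻)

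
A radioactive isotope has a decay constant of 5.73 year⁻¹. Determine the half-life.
t½ = ln(2)/λ = 0.121 years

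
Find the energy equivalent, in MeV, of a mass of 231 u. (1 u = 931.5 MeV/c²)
E = mc² = 2.152e5 MeV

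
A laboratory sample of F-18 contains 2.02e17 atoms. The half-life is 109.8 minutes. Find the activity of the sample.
A = λN = 1.275e15 decays/minute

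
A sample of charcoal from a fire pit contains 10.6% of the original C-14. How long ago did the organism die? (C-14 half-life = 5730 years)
Age = t½ × log₂(1/ratio) = 18550 years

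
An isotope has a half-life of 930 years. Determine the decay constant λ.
λ = ln(2)/t½ = 7.453e-4 year⁻¹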